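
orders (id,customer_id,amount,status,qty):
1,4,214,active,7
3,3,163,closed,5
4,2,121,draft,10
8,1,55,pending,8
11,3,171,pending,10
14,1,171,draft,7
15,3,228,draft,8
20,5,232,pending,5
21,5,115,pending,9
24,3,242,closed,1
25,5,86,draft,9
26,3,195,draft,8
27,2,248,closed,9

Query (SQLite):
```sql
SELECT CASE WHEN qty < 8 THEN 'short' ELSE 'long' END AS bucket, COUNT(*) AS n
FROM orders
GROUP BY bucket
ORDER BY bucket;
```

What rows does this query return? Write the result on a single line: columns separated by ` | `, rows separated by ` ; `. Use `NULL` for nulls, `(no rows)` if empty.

long | 8 ; short | 5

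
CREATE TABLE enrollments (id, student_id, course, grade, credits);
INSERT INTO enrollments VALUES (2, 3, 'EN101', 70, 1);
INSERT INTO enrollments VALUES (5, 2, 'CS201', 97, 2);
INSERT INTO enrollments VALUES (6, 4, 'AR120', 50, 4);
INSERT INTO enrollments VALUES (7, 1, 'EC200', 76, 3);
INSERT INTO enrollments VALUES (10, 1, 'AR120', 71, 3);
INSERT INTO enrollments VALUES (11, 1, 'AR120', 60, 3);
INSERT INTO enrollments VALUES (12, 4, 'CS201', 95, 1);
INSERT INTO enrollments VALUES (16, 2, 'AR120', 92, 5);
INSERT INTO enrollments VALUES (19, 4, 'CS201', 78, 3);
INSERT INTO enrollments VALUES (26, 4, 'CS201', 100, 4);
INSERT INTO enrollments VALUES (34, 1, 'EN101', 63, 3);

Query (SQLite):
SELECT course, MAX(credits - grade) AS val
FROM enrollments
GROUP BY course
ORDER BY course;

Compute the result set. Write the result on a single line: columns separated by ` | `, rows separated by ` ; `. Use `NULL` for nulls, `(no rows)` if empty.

AR120 | -46 ; CS201 | -75 ; EC200 | -73 ; EN101 | -60

For each row compute credits - grade.
Group by course; take MAX of the expression per group.
  AR120: ids {6, 10, 11, 16} → MAX(credits - grade)=-46
  CS201: ids {5, 12, 19, 26} → MAX(credits - grade)=-75
  EC200: ids {7} → MAX(credits - grade)=-73
  EN101: ids {2, 34} → MAX(credits - grade)=-60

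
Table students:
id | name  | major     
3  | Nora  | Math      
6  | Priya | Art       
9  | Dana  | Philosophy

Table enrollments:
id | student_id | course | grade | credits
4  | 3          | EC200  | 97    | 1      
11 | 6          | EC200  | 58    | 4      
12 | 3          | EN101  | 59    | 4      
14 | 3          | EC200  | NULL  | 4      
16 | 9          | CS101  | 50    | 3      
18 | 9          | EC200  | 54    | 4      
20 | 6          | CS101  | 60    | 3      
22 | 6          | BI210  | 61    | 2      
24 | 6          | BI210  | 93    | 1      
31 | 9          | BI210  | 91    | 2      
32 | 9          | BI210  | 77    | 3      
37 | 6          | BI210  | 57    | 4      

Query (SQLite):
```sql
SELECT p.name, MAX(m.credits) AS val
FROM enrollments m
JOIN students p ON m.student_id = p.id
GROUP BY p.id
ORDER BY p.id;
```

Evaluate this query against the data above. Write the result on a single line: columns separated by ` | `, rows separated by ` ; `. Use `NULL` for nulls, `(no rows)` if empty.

Nora | 4 ; Priya | 4 ; Dana | 4

Join each enrollments row to its students via student_id.
Group joined rows by students.id; compute MAX(m.credits) per group.
  3: ids {4, 12, 14} → MAX(m.credits)=4
  6: ids {11, 20, 22, 24, 37} → MAX(m.credits)=4
  9: ids {16, 18, 31, 32} → MAX(m.credits)=4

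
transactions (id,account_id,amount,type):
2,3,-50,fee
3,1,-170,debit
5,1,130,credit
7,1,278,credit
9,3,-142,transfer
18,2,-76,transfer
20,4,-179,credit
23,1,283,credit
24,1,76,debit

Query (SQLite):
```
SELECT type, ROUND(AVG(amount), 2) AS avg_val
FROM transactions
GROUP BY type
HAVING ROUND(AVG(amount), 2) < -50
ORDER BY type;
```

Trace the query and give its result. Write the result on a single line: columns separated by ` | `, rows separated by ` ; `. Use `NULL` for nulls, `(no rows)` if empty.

Partition transactions by type; compute ROUND(AVG(amount), 2) within each group.
HAVING: keep groups where ROUND(AVG(amount), 2) < -50.
  credit: ids {5, 7, 20, 23} → ROUND(AVG(amount), 2)=128
  debit: ids {3, 24} → ROUND(AVG(amount), 2)=-47
  fee: ids {2} → ROUND(AVG(amount), 2)=-50
  transfer: ids {9, 18} → ROUND(AVG(amount), 2)=-109

transfer | -109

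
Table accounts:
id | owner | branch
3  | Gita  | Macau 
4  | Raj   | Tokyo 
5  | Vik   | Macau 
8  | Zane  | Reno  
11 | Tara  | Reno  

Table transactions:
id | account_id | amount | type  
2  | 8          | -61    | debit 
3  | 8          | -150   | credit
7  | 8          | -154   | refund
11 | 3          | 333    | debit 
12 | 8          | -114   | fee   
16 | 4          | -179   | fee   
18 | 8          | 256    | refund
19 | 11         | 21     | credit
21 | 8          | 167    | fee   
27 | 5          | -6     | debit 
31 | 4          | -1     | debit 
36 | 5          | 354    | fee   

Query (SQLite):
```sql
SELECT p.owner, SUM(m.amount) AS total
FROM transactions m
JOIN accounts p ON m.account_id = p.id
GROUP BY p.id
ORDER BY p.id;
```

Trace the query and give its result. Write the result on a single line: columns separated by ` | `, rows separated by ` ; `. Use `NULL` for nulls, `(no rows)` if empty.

Gita | 333 ; Raj | -180 ; Vik | 348 ; Zane | -56 ; Tara | 21

Join each transactions row to its accounts via account_id.
Group joined rows by accounts.id; compute SUM(m.amount) per group.
  3: ids {11} → SUM(m.amount)=333
  4: ids {16, 31} → SUM(m.amount)=-180
  5: ids {27, 36} → SUM(m.amount)=348
  8: ids {2, 3, 7, 12, 18, 21} → SUM(m.amount)=-56
  11: ids {19} → SUM(m.amount)=21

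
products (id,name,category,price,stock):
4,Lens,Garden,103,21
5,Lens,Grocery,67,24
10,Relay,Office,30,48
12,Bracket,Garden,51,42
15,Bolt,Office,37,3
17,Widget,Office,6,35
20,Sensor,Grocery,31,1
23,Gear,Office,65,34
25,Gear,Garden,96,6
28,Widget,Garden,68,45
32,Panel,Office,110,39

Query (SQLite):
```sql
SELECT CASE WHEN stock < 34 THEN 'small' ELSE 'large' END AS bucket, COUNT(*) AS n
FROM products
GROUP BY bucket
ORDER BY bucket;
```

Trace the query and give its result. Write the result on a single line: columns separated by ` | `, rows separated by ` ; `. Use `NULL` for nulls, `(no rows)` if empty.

Bucket rows by stock < 34 → 'small' else 'large'; count each bucket.

large | 6 ; small | 5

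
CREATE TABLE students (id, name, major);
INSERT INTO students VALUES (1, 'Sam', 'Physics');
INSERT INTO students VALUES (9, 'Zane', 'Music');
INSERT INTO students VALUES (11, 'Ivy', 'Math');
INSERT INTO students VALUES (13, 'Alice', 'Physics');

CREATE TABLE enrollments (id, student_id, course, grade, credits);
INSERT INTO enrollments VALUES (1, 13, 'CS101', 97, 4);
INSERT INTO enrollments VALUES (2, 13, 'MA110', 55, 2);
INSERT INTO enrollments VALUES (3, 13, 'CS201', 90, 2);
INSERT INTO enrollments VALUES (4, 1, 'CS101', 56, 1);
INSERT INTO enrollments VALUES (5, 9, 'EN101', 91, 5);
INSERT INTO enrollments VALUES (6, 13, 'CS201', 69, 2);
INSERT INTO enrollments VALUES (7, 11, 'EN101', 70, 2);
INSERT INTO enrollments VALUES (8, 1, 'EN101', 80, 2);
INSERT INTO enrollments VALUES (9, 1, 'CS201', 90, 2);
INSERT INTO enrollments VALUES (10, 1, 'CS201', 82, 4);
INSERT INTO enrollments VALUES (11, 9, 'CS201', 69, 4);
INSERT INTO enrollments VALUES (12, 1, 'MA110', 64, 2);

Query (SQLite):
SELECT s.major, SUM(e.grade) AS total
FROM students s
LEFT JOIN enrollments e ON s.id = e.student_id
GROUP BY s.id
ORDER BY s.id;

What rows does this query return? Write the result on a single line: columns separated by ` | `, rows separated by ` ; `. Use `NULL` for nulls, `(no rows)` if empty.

Physics | 372 ; Music | 160 ; Math | 70 ; Physics | 311

LEFT JOIN keeps every students row; unmatched ones get NULL for enrollments columns.
Group by students.id and compute SUM(e.grade). SUM over an all-NULL group is NULL.
  1: ids {4, 8, 9, 10, 12} → SUM(e.grade)=372
  9: ids {5, 11} → SUM(e.grade)=160
  11: ids {7} → SUM(e.grade)=70
  13: ids {1, 2, 3, 6} → SUM(e.grade)=311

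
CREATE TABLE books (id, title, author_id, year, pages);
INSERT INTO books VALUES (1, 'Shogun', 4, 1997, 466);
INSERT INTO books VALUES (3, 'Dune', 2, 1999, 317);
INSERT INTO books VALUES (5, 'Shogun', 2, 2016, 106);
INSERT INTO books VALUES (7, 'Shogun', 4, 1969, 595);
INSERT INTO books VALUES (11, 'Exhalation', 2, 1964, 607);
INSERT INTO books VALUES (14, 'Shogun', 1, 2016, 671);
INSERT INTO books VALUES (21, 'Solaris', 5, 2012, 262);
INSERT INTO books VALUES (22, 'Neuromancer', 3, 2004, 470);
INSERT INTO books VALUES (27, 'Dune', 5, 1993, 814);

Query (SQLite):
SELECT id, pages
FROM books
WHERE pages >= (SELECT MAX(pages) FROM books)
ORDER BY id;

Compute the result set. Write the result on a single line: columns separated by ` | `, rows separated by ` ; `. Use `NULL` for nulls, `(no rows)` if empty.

Scalar subquery: MAX(pages) over all books rows = 814.
Keep rows where pages >= that value.

27 | 814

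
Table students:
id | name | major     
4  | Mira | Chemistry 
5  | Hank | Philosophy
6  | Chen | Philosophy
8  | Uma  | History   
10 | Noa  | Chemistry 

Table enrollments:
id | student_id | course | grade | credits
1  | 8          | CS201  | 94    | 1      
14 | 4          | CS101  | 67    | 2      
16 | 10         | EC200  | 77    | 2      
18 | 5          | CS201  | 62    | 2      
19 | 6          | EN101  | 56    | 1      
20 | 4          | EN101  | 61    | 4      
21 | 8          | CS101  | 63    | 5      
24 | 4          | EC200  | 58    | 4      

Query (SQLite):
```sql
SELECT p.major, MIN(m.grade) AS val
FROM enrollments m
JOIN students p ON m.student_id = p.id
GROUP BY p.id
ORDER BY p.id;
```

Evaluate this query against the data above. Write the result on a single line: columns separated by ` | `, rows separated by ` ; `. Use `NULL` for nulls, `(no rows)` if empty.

Join each enrollments row to its students via student_id.
Group joined rows by students.id; compute MIN(m.grade) per group.
  4: ids {14, 20, 24} → MIN(m.grade)=58
  5: ids {18} → MIN(m.grade)=62
  6: ids {19} → MIN(m.grade)=56
  8: ids {1, 21} → MIN(m.grade)=63
  10: ids {16} → MIN(m.grade)=77

Chemistry | 58 ; Philosophy | 62 ; Philosophy | 56 ; History | 63 ; Chemistry | 77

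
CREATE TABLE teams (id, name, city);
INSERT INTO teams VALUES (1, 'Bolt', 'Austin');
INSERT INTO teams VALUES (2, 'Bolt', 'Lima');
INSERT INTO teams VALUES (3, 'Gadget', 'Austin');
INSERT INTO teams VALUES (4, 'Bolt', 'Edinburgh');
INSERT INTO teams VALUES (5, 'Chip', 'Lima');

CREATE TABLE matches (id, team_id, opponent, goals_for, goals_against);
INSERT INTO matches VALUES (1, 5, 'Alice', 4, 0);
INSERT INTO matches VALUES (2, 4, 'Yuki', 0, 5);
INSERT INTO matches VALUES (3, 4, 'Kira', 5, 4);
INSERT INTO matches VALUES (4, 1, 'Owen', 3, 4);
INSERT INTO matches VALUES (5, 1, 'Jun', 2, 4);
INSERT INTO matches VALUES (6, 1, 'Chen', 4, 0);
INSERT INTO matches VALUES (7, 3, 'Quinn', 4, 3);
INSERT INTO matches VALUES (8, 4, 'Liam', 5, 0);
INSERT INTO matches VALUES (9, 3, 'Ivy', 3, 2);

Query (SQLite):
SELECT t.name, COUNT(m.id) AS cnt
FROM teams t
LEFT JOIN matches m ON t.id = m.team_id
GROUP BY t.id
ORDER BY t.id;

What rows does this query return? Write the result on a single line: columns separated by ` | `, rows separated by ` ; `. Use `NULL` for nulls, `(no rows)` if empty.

Bolt | 3 ; Bolt | 0 ; Gadget | 2 ; Bolt | 3 ; Chip | 1

LEFT JOIN keeps every teams row; unmatched ones get NULL for matches columns.
Group by teams.id and compute COUNT(m.id). COUNT(col) of an all-NULL group is 0.
  1: ids {4, 5, 6} → COUNT(m.id)=3
  2: ids {—} → COUNT(m.id)=0
  3: ids {7, 9} → COUNT(m.id)=2
  4: ids {2, 3, 8} → COUNT(m.id)=3
  5: ids {1} → COUNT(m.id)=1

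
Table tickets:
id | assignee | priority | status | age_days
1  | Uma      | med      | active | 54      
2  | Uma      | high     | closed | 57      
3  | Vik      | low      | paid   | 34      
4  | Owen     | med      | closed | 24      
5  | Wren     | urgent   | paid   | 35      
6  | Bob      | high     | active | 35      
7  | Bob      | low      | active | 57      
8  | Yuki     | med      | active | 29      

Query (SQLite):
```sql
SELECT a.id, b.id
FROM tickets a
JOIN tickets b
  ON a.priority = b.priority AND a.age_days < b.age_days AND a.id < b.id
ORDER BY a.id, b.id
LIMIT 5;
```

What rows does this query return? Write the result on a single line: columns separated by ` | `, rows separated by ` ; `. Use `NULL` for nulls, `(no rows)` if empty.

3 | 7 ; 4 | 8

Pairs (a,b) with same priority, a.age_days < b.age_days, a.id < b.id.
priority groups: high:{2,6} low:{3,7} med:{1,4,8} urgent:{5}
Ordered by (a.id, b.id); first 5.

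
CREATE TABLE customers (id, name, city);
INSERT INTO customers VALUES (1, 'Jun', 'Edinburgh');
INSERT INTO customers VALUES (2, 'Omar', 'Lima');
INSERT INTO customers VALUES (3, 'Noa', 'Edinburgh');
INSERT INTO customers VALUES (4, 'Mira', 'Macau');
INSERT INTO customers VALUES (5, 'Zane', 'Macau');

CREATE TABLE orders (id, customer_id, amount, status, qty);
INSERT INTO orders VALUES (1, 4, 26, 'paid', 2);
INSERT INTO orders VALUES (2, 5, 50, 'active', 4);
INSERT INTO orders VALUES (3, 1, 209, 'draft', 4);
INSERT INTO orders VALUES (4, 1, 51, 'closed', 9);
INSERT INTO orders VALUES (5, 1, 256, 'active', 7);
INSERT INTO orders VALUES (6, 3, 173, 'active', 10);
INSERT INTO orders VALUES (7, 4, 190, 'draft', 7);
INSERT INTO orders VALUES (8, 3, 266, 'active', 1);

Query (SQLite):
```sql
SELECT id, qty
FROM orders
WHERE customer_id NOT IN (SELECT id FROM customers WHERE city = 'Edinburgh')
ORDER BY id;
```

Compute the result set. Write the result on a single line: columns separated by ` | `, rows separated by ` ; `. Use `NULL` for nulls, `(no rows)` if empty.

1 | 2 ; 2 | 4 ; 7 | 7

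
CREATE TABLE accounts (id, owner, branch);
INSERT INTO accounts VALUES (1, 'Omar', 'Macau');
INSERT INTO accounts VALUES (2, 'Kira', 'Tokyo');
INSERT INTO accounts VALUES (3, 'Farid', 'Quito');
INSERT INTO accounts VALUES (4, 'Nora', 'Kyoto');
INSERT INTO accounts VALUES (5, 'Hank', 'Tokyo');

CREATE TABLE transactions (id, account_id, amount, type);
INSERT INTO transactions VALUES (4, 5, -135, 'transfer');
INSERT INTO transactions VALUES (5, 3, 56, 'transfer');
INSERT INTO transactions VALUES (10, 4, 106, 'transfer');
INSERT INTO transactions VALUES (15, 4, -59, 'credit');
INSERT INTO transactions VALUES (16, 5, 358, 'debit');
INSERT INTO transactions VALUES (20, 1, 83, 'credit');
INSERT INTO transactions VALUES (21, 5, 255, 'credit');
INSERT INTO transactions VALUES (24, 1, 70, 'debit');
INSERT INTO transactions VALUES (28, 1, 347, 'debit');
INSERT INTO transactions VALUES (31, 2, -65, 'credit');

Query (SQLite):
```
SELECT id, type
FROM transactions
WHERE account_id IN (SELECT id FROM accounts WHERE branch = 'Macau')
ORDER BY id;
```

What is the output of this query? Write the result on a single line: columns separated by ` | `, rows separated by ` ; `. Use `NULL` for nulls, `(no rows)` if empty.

20 | credit ; 24 | debit ; 28 | debit

Inner query: accounts.id where branch = 'Macau'.
Outer: keep transactions rows whose account_id is in that set.
Inner query → {1}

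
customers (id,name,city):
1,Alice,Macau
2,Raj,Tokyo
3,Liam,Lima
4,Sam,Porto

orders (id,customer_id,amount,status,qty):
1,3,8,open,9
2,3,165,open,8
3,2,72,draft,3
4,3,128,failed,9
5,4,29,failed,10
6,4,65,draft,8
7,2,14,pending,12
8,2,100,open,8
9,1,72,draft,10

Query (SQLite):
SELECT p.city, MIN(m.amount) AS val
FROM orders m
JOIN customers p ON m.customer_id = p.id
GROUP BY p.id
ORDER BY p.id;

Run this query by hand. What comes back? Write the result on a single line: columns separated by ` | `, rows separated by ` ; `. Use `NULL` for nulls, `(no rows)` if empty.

Macau | 72 ; Tokyo | 14 ; Lima | 8 ; Porto | 29

Join each orders row to its customers via customer_id.
Group joined rows by customers.id; compute MIN(m.amount) per group.
  1: ids {9} → MIN(m.amount)=72
  2: ids {3, 7, 8} → MIN(m.amount)=14
  3: ids {1, 2, 4} → MIN(m.amount)=8
  4: ids {5, 6} → MIN(m.amount)=29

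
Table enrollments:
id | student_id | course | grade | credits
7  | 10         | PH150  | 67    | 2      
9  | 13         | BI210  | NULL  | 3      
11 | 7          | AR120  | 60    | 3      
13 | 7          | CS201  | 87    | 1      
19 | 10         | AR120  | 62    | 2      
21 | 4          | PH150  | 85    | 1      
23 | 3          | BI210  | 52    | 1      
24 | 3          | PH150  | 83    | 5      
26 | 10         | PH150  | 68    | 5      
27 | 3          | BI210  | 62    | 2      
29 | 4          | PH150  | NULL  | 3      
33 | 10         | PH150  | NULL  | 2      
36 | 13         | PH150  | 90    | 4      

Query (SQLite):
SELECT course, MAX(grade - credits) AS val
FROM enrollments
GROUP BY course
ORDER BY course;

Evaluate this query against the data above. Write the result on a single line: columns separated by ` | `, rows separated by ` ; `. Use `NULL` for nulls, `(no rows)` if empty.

AR120 | 60 ; BI210 | 60 ; CS201 | 86 ; PH150 | 86

For each row compute grade - credits.
Group by course; take MAX of the expression per group.
  AR120: ids {11, 19} → MAX(grade - credits)=60
  BI210: ids {9, 23, 27} → MAX(grade - credits)=60
  CS201: ids {13} → MAX(grade - credits)=86
  PH150: ids {7, 21, 24, 26, 29, 33, 36} → MAX(grade - credits)=86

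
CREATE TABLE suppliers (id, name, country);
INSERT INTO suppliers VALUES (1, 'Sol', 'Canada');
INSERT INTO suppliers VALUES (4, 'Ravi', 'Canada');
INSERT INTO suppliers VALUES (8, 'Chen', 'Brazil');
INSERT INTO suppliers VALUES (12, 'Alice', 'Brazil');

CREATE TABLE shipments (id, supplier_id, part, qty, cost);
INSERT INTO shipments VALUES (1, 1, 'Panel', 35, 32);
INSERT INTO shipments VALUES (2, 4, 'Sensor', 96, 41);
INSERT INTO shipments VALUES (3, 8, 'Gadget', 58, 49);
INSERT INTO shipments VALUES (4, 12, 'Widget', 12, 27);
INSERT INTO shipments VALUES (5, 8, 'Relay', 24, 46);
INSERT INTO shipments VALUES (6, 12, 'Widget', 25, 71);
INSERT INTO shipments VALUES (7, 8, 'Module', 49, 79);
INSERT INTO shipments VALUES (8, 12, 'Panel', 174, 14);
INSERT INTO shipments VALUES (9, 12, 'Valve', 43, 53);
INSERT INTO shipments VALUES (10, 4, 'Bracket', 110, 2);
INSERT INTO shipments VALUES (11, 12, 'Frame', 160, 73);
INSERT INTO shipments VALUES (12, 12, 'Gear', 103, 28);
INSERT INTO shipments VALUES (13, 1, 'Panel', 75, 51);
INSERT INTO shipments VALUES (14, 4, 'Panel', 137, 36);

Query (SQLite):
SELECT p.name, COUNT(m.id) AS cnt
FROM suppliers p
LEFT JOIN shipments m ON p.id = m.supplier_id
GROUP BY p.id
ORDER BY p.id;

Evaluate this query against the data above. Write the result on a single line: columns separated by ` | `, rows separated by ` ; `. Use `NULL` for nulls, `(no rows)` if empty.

LEFT JOIN keeps every suppliers row; unmatched ones get NULL for shipments columns.
Group by suppliers.id and compute COUNT(m.id). COUNT(col) of an all-NULL group is 0.
  1: ids {1, 13} → COUNT(m.id)=2
  4: ids {2, 10, 14} → COUNT(m.id)=3
  8: ids {3, 5, 7} → COUNT(m.id)=3
  12: ids {4, 6, 8, 9, 11, 12} → COUNT(m.id)=6

Sol | 2 ; Ravi | 3 ; Chen | 3 ; Alice | 6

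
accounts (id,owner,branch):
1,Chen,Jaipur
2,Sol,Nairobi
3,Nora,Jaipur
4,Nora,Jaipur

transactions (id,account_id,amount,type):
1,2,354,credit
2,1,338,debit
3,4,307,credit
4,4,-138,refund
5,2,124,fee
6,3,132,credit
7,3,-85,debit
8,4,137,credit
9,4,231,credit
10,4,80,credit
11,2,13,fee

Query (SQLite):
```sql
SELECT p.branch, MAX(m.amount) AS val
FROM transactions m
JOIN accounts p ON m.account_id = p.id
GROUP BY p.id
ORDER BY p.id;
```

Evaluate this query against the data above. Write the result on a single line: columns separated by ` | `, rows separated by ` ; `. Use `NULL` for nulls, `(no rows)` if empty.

Jaipur | 338 ; Nairobi | 354 ; Jaipur | 132 ; Jaipur | 307

Join each transactions row to its accounts via account_id.
Group joined rows by accounts.id; compute MAX(m.amount) per group.
  1: ids {2} → MAX(m.amount)=338
  2: ids {1, 5, 11} → MAX(m.amount)=354
  3: ids {6, 7} → MAX(m.amount)=132
  4: ids {3, 4, 8, 9, 10} → MAX(m.amount)=307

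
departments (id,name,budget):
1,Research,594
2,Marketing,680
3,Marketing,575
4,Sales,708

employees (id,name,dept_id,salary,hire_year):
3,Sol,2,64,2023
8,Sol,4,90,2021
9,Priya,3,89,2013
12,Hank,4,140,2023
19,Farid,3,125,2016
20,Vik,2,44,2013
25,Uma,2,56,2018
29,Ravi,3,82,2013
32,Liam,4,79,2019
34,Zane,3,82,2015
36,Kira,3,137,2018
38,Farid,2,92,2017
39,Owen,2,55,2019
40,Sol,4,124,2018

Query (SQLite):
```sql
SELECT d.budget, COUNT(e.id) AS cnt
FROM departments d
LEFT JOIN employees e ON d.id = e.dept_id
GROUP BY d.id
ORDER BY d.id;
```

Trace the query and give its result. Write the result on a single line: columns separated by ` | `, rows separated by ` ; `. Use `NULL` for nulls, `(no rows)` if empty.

LEFT JOIN keeps every departments row; unmatched ones get NULL for employees columns.
Group by departments.id and compute COUNT(e.id). COUNT(col) of an all-NULL group is 0.
  1: ids {—} → COUNT(e.id)=0
  2: ids {3, 20, 25, 38, 39} → COUNT(e.id)=5
  3: ids {9, 19, 29, 34, 36} → COUNT(e.id)=5
  4: ids {8, 12, 32, 40} → COUNT(e.id)=4

594 | 0 ; 680 | 5 ; 575 | 5 ; 708 | 4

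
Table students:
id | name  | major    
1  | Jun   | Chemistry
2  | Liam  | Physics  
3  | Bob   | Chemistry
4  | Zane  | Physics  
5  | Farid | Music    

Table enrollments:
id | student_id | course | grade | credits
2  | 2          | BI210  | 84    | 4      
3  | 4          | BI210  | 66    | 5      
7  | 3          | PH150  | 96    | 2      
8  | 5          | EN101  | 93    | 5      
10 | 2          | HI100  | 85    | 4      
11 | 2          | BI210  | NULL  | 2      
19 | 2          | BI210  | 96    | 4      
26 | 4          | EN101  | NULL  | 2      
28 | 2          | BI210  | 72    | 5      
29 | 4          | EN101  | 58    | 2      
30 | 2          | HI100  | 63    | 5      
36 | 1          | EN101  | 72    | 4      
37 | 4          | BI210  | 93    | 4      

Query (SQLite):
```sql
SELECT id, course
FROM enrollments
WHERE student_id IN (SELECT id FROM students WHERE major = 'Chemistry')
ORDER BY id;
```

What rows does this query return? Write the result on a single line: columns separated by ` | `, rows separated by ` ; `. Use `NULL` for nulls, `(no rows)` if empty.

7 | PH150 ; 36 | EN101

Inner query: students.id where major = 'Chemistry'.
Outer: keep enrollments rows whose student_id is in that set.
Inner query → {1, 3}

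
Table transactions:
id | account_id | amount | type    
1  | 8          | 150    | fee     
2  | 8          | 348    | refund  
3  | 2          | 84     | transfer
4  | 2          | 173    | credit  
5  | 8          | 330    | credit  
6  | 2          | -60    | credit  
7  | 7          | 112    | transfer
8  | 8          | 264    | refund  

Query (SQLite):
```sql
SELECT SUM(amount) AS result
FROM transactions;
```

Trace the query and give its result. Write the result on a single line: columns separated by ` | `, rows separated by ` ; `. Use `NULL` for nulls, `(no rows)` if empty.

1401

All amount values: [150, 348, 84, 173, 330, -60, 112, 264].
SUM of non-NULL values = 1401.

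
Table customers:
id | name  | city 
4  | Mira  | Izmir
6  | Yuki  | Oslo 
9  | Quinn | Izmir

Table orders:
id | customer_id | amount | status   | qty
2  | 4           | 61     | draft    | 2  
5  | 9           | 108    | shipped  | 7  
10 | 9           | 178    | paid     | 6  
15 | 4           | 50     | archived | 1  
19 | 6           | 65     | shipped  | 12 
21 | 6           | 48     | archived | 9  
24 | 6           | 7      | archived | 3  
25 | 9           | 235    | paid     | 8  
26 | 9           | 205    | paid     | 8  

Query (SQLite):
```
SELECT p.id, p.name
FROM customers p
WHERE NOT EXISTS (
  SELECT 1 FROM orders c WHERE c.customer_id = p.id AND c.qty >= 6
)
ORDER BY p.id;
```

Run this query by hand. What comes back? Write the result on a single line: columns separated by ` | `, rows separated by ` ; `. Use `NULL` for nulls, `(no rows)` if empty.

4 | Mira

For each customers row, check whether any orders with matching customer_id has qty >= 6.
Keep rows where that is false.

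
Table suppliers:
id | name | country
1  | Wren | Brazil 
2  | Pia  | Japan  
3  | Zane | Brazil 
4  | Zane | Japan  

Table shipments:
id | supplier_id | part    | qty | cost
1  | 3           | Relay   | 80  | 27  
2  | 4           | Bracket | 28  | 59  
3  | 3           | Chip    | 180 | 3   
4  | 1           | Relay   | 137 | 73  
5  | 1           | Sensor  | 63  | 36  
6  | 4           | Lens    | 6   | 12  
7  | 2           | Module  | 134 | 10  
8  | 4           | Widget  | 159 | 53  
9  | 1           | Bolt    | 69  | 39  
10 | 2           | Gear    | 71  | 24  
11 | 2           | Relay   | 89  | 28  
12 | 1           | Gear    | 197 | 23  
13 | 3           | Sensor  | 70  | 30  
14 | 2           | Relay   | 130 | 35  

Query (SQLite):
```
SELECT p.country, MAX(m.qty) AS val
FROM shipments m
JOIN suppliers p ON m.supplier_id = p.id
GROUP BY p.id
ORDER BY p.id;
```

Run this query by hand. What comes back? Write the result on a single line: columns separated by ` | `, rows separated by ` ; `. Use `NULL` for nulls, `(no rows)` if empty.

Join each shipments row to its suppliers via supplier_id.
Group joined rows by suppliers.id; compute MAX(m.qty) per group.
  1: ids {4, 5, 9, 12} → MAX(m.qty)=197
  2: ids {7, 10, 11, 14} → MAX(m.qty)=134
  3: ids {1, 3, 13} → MAX(m.qty)=180
  4: ids {2, 6, 8} → MAX(m.qty)=159

Brazil | 197 ; Japan | 134 ; Brazil | 180 ; Japan | 159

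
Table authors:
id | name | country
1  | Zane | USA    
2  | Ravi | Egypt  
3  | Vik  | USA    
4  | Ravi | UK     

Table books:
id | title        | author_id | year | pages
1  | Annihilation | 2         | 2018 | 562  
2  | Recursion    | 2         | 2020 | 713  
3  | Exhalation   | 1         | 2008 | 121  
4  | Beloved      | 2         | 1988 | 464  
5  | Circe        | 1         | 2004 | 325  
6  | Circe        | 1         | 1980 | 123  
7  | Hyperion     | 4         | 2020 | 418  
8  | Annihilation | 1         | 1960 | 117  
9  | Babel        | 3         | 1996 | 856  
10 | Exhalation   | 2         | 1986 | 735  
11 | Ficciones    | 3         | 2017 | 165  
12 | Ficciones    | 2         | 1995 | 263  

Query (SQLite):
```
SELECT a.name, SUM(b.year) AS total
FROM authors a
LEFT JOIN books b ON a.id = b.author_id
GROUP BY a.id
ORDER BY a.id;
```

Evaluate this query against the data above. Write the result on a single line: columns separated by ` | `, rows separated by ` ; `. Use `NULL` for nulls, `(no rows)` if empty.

LEFT JOIN keeps every authors row; unmatched ones get NULL for books columns.
Group by authors.id and compute SUM(b.year). SUM over an all-NULL group is NULL.
  1: ids {3, 5, 6, 8} → SUM(b.year)=7952
  2: ids {1, 2, 4, 10, 12} → SUM(b.year)=10007
  3: ids {9, 11} → SUM(b.year)=4013
  4: ids {7} → SUM(b.year)=2020

Zane | 7952 ; Ravi | 10007 ; Vik | 4013 ; Ravi | 2020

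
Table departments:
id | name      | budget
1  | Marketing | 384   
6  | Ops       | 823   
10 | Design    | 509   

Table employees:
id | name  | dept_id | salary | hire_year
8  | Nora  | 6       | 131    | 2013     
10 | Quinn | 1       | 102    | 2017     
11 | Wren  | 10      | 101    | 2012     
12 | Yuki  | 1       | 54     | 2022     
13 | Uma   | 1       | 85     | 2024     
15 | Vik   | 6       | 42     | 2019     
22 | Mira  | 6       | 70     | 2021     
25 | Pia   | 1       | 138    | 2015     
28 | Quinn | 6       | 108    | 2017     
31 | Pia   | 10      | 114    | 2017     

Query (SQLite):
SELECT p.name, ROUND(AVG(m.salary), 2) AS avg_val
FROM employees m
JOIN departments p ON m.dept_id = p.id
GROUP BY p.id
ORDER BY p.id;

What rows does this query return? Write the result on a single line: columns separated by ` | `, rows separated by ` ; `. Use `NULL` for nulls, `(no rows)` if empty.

Join each employees row to its departments via dept_id.
Group joined rows by departments.id; compute ROUND(AVG(m.salary), 2) per group.
  1: ids {10, 12, 13, 25} → ROUND(AVG(m.salary), 2)=94.75
  6: ids {8, 15, 22, 28} → ROUND(AVG(m.salary), 2)=87.75
  10: ids {11, 31} → ROUND(AVG(m.salary), 2)=107.5

Marketing | 94.75 ; Ops | 87.75 ; Design | 107.5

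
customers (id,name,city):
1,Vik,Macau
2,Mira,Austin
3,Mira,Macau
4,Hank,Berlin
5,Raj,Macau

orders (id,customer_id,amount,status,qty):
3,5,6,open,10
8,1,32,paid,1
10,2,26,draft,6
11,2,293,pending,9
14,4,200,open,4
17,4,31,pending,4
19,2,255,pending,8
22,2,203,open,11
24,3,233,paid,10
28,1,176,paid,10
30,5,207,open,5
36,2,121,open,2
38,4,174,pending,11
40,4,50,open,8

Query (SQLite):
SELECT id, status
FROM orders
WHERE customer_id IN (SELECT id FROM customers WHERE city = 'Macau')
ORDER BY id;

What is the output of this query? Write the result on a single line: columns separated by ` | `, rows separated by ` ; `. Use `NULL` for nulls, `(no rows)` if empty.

3 | open ; 8 | paid ; 24 | paid ; 28 | paid ; 30 | open

Inner query: customers.id where city = 'Macau'.
Outer: keep orders rows whose customer_id is in that set.
Inner query → {1, 3, 5}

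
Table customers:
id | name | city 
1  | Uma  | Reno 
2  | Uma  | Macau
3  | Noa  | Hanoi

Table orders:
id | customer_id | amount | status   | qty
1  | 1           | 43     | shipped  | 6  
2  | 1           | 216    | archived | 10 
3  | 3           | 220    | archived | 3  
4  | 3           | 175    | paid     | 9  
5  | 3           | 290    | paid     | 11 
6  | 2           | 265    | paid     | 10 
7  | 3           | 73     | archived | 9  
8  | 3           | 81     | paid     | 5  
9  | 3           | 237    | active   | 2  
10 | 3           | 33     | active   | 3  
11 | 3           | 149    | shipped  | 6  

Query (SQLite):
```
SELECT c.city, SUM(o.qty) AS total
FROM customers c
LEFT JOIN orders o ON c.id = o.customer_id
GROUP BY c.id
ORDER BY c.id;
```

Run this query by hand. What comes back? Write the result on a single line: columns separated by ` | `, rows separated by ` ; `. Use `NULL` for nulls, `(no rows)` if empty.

Reno | 16 ; Macau | 10 ; Hanoi | 48

LEFT JOIN keeps every customers row; unmatched ones get NULL for orders columns.
Group by customers.id and compute SUM(o.qty). SUM over an all-NULL group is NULL.
  1: ids {1, 2} → SUM(o.qty)=16
  2: ids {6} → SUM(o.qty)=10
  3: ids {3, 4, 5, 7, 8, 9, 10, 11} → SUM(o.qty)=48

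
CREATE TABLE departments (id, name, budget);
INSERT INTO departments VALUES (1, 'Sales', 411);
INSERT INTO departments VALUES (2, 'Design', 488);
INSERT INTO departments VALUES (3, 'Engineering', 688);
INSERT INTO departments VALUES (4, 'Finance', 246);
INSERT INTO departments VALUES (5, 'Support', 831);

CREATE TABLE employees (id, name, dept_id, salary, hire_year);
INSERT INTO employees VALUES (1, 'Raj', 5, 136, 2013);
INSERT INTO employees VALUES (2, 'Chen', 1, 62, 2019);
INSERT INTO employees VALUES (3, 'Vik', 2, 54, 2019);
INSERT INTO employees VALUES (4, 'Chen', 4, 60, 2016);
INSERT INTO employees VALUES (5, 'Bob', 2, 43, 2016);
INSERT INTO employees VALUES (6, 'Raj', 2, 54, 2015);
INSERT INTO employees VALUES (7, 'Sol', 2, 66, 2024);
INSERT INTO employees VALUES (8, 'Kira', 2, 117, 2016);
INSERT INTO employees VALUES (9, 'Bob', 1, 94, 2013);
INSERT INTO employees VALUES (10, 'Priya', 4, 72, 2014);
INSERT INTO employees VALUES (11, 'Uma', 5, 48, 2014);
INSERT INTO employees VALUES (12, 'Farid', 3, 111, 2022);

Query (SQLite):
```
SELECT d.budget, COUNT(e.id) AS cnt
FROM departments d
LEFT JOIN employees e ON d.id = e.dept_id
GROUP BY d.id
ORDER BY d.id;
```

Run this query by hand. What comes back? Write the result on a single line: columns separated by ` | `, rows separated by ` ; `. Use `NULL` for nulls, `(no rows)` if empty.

411 | 2 ; 488 | 5 ; 688 | 1 ; 246 | 2 ; 831 | 2

LEFT JOIN keeps every departments row; unmatched ones get NULL for employees columns.
Group by departments.id and compute COUNT(e.id). COUNT(col) of an all-NULL group is 0.
  1: ids {2, 9} → COUNT(e.id)=2
  2: ids {3, 5, 6, 7, 8} → COUNT(e.id)=5
  3: ids {12} → COUNT(e.id)=1
  4: ids {4, 10} → COUNT(e.id)=2
  5: ids {1, 11} → COUNT(e.id)=2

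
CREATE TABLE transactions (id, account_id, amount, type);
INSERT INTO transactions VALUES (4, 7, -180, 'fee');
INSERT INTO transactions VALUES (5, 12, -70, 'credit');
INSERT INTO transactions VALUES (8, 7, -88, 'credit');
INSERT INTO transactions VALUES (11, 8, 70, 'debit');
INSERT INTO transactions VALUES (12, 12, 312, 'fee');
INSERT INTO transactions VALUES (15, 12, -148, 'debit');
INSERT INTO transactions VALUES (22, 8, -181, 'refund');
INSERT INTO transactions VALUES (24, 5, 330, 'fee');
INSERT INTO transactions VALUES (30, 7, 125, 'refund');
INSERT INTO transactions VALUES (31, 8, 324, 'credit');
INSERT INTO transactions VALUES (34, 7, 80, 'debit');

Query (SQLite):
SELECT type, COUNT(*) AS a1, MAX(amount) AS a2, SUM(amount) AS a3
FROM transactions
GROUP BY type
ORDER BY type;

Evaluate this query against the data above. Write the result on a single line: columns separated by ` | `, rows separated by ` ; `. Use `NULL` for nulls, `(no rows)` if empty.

credit | 3 | 324 | 166 ; debit | 3 | 80 | 2 ; fee | 3 | 330 | 462 ; refund | 2 | 125 | -56

Group transactions by type.
Per group compute: COUNT(*), MAX(amount), SUM(amount).
  credit: ids {5, 8, 31} → COUNT(*)=3, MAX(amount)=324, SUM(amount)=166
  debit: ids {11, 15, 34} → COUNT(*)=3, MAX(amount)=80, SUM(amount)=2
  fee: ids {4, 12, 24} → COUNT(*)=3, MAX(amount)=330, SUM(amount)=462
  refund: ids {22, 30} → COUNT(*)=2, MAX(amount)=125, SUM(amount)=-56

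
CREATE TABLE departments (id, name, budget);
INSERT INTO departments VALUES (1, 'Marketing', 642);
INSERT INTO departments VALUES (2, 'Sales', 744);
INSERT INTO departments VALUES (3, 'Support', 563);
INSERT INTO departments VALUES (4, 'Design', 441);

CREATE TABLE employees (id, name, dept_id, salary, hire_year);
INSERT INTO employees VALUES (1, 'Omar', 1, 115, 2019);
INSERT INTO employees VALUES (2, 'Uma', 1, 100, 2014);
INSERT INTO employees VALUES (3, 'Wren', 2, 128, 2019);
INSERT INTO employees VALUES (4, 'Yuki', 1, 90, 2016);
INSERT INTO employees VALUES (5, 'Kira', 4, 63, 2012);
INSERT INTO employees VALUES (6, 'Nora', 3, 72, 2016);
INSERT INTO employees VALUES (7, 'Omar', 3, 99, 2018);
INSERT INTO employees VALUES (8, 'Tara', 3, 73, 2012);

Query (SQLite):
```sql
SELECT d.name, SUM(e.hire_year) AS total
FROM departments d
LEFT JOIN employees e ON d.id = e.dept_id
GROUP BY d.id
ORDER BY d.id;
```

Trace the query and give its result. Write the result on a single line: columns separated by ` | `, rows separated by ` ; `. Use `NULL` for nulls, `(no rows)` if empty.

Marketing | 6049 ; Sales | 2019 ; Support | 6046 ; Design | 2012

LEFT JOIN keeps every departments row; unmatched ones get NULL for employees columns.
Group by departments.id and compute SUM(e.hire_year). SUM over an all-NULL group is NULL.
  1: ids {1, 2, 4} → SUM(e.hire_year)=6049
  2: ids {3} → SUM(e.hire_year)=2019
  3: ids {6, 7, 8} → SUM(e.hire_year)=6046
  4: ids {5} → SUM(e.hire_year)=2012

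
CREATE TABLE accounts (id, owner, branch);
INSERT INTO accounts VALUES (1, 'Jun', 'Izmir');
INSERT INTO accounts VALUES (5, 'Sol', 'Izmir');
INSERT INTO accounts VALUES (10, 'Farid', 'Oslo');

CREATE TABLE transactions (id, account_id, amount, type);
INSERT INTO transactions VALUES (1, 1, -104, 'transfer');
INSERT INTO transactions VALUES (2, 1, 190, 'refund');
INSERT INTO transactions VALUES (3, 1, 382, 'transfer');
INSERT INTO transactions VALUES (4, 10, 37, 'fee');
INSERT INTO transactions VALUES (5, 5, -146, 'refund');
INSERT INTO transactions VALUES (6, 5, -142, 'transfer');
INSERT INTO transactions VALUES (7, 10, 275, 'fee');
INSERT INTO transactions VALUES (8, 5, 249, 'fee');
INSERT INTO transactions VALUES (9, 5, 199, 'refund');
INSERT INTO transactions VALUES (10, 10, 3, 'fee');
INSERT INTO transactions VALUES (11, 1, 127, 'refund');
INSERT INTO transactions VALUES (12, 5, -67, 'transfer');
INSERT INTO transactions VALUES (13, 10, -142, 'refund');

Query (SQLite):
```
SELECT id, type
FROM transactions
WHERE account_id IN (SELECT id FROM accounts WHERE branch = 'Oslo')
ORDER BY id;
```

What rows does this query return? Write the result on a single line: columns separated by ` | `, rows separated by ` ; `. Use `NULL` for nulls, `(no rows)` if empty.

Inner query: accounts.id where branch = 'Oslo'.
Outer: keep transactions rows whose account_id is in that set.
Inner query → {10}

4 | fee ; 7 | fee ; 10 | fee ; 13 | refund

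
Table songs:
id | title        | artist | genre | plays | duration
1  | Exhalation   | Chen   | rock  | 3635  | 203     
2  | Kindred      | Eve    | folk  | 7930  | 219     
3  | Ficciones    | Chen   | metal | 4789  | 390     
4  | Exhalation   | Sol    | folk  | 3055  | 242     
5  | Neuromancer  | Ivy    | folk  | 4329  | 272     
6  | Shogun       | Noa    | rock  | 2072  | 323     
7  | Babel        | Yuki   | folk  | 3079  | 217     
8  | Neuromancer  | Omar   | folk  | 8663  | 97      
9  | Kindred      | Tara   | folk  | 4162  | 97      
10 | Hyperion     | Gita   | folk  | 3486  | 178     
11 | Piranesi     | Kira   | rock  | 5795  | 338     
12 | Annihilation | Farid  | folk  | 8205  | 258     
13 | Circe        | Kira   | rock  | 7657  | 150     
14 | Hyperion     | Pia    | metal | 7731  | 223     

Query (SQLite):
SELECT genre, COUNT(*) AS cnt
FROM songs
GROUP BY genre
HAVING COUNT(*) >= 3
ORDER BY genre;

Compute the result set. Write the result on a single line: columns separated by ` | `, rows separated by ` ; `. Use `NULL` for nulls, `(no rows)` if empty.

Partition songs by genre; compute COUNT(*) within each group.
HAVING: keep groups with count ≥ 3.
  folk: ids {2, 4, 5, 7, 8, 9, 10, 12} → COUNT(*)=8
  metal: ids {3, 14} → COUNT(*)=2
  rock: ids {1, 6, 11, 13} → COUNT(*)=4

folk | 8 ; rock | 4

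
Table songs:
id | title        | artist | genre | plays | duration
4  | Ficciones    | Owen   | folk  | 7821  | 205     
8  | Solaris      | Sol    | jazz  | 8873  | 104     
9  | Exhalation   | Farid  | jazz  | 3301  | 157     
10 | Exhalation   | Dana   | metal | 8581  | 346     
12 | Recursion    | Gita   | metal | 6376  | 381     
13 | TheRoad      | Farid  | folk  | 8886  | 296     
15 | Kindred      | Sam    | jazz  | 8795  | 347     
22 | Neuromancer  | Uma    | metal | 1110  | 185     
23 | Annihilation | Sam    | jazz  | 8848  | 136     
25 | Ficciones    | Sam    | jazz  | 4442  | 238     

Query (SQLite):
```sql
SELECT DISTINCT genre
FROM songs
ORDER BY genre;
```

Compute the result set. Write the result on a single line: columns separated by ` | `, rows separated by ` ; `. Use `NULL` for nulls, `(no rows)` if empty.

folk ; jazz ; metal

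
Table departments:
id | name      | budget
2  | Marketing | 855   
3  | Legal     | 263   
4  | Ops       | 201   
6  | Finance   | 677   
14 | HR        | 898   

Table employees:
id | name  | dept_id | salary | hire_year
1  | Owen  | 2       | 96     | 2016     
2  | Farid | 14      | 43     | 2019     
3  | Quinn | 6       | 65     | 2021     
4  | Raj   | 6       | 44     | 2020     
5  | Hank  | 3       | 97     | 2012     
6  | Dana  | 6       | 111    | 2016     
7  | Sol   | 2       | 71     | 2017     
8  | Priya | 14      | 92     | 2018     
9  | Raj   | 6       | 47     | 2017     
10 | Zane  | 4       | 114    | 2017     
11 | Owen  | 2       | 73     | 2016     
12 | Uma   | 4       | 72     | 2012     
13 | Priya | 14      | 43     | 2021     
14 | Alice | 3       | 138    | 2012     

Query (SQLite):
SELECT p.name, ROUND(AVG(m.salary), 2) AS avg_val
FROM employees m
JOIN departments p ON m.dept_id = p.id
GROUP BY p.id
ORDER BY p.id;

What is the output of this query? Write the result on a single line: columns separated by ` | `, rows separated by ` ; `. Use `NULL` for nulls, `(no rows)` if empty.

Join each employees row to its departments via dept_id.
Group joined rows by departments.id; compute ROUND(AVG(m.salary), 2) per group.
  2: ids {1, 7, 11} → ROUND(AVG(m.salary), 2)=80
  3: ids {5, 14} → ROUND(AVG(m.salary), 2)=117.5
  4: ids {10, 12} → ROUND(AVG(m.salary), 2)=93
  6: ids {3, 4, 6, 9} → ROUND(AVG(m.salary), 2)=66.75
  14: ids {2, 8, 13} → ROUND(AVG(m.salary), 2)=59.33

Marketing | 80 ; Legal | 117.5 ; Ops | 93 ; Finance | 66.75 ; HR | 59.33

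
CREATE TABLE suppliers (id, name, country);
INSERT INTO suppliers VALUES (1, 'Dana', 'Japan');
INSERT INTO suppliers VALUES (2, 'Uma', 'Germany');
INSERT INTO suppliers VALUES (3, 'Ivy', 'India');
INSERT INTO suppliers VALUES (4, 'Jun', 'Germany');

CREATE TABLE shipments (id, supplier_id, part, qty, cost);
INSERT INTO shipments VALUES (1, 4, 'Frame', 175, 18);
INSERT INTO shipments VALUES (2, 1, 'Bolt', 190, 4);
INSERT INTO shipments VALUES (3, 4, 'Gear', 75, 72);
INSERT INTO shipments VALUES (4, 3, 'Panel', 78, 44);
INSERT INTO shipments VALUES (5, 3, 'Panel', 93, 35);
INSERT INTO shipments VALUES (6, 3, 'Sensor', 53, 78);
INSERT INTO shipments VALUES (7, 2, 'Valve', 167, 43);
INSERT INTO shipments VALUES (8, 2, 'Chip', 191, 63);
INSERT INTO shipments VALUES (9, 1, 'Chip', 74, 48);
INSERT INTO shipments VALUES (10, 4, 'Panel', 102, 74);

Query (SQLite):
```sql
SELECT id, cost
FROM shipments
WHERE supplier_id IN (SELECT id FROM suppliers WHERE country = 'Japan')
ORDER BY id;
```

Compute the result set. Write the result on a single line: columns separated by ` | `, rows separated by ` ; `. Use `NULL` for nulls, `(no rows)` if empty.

2 | 4 ; 9 | 48

Inner query: suppliers.id where country = 'Japan'.
Outer: keep shipments rows whose supplier_id is in that set.
Inner query → {1}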